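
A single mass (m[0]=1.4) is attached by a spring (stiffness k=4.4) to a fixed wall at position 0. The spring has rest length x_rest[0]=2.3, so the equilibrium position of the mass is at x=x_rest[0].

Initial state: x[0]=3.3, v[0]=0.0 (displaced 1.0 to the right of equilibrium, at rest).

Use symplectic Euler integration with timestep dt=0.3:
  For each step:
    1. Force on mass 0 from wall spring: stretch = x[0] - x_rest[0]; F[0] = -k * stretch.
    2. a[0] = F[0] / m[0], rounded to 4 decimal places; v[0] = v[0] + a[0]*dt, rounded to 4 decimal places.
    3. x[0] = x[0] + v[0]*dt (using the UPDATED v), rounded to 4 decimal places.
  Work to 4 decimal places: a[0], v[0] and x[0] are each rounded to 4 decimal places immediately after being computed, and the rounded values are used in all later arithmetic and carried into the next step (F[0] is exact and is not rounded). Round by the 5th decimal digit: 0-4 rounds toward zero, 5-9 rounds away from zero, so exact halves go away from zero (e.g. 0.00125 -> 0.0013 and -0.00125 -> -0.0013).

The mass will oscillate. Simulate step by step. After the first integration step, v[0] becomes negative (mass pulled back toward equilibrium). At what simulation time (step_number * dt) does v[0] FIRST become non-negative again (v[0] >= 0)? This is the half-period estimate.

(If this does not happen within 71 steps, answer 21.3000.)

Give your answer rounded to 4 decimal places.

Step 0: x=[3.3000] v=[0.0000]
Step 1: x=[3.0171] v=[-0.9429]
Step 2: x=[2.5314] v=[-1.6190]
Step 3: x=[1.9802] v=[-1.8372]
Step 4: x=[1.5195] v=[-1.5357]
Step 5: x=[1.2796] v=[-0.7998]
Step 6: x=[1.3283] v=[0.1623]
First v>=0 after going negative at step 6, time=1.8000

Answer: 1.8000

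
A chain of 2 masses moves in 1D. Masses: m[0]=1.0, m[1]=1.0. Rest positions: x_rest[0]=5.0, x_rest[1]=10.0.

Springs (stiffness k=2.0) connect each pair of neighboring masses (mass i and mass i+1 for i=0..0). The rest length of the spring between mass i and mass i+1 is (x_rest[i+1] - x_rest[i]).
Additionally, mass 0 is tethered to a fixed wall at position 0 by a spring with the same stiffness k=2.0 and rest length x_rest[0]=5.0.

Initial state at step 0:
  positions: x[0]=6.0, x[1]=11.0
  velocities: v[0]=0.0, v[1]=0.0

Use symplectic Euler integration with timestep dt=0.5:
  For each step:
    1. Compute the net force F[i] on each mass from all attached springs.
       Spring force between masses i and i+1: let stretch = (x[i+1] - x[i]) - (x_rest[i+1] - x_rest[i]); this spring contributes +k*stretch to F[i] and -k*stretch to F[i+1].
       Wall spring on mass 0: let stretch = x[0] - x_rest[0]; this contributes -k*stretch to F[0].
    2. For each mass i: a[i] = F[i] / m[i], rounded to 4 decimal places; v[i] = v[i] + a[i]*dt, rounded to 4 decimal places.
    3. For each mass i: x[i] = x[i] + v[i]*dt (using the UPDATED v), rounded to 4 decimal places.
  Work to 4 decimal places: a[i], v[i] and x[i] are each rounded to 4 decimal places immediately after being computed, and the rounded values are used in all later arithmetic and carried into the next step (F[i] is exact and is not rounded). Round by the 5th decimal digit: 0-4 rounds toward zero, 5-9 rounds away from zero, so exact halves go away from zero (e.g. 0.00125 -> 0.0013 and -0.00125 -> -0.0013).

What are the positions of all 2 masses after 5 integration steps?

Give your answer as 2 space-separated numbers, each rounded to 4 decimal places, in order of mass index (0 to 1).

Answer: 4.7500 8.9063

Derivation:
Step 0: x=[6.0000 11.0000] v=[0.0000 0.0000]
Step 1: x=[5.5000 11.0000] v=[-1.0000 0.0000]
Step 2: x=[5.0000 10.7500] v=[-1.0000 -0.5000]
Step 3: x=[4.8750 10.1250] v=[-0.2500 -1.2500]
Step 4: x=[4.9375 9.3750] v=[0.1250 -1.5000]
Step 5: x=[4.7500 8.9063] v=[-0.3750 -0.9375]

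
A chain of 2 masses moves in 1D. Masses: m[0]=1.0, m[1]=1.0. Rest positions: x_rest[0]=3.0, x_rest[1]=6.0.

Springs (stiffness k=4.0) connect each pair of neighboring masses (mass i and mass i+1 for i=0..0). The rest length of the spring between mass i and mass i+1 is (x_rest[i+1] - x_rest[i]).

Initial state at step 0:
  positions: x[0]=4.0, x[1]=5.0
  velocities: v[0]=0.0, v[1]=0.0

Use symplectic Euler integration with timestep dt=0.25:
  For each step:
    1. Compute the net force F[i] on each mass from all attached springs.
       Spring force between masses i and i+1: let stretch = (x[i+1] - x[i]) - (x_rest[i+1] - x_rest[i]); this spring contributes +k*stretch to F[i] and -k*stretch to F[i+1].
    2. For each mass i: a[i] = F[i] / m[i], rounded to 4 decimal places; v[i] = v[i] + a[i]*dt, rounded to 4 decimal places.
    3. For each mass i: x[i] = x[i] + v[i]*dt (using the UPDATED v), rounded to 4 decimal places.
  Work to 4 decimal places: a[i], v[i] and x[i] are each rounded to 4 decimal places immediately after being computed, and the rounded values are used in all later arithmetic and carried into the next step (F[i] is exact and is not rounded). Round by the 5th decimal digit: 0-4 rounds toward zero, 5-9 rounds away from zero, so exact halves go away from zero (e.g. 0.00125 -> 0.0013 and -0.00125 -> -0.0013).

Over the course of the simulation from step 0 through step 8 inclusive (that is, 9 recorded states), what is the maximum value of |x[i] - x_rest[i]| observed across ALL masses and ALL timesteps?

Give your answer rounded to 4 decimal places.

Step 0: x=[4.0000 5.0000] v=[0.0000 0.0000]
Step 1: x=[3.5000 5.5000] v=[-2.0000 2.0000]
Step 2: x=[2.7500 6.2500] v=[-3.0000 3.0000]
Step 3: x=[2.1250 6.8750] v=[-2.5000 2.5000]
Step 4: x=[1.9375 7.0625] v=[-0.7500 0.7500]
Step 5: x=[2.2813 6.7188] v=[1.3750 -1.3750]
Step 6: x=[2.9844 6.0157] v=[2.8125 -2.8125]
Step 7: x=[3.6954 5.3048] v=[2.8438 -2.8438]
Step 8: x=[4.0587 4.9415] v=[1.4532 -1.4532]
Max displacement = 1.0625

Answer: 1.0625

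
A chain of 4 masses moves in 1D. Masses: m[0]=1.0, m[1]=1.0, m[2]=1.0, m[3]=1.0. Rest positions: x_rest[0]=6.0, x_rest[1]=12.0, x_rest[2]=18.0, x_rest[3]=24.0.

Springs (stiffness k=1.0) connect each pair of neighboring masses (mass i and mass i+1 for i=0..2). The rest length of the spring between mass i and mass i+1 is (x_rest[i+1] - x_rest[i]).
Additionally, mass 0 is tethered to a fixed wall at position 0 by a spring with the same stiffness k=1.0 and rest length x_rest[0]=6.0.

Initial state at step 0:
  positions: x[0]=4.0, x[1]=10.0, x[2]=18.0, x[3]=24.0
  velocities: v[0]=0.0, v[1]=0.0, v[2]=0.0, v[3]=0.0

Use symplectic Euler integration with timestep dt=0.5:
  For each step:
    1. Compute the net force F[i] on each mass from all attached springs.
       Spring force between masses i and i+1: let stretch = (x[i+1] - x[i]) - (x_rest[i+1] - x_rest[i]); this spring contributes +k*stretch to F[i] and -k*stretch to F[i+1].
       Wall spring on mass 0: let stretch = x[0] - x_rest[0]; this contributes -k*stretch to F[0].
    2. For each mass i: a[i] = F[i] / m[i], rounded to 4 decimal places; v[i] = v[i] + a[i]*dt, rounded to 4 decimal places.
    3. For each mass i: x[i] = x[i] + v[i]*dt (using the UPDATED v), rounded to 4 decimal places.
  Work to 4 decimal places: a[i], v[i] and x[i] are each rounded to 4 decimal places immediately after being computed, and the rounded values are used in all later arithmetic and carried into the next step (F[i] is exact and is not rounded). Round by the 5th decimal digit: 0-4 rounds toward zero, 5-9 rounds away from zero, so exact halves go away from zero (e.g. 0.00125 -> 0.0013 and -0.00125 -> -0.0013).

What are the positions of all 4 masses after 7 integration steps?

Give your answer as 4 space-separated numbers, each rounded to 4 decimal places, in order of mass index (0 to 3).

Answer: 6.5638 12.9769 18.4430 22.2482

Derivation:
Step 0: x=[4.0000 10.0000 18.0000 24.0000] v=[0.0000 0.0000 0.0000 0.0000]
Step 1: x=[4.5000 10.5000 17.5000 24.0000] v=[1.0000 1.0000 -1.0000 0.0000]
Step 2: x=[5.3750 11.2500 16.8750 23.8750] v=[1.7500 1.5000 -1.2500 -0.2500]
Step 3: x=[6.3750 11.9375 16.5938 23.5000] v=[2.0000 1.3750 -0.5625 -0.7500]
Step 4: x=[7.1719 12.3985 16.8751 22.8985] v=[1.5938 0.9219 0.5625 -1.2031]
Step 5: x=[7.4825 12.6720 17.5431 22.2911] v=[0.6212 0.5469 1.3359 -1.2148]
Step 6: x=[7.2199 12.8659 18.1803 21.9967] v=[-0.5253 0.3877 1.2744 -0.5888]
Step 7: x=[6.5638 12.9769 18.4430 22.2482] v=[-1.3123 0.2219 0.5254 0.5030]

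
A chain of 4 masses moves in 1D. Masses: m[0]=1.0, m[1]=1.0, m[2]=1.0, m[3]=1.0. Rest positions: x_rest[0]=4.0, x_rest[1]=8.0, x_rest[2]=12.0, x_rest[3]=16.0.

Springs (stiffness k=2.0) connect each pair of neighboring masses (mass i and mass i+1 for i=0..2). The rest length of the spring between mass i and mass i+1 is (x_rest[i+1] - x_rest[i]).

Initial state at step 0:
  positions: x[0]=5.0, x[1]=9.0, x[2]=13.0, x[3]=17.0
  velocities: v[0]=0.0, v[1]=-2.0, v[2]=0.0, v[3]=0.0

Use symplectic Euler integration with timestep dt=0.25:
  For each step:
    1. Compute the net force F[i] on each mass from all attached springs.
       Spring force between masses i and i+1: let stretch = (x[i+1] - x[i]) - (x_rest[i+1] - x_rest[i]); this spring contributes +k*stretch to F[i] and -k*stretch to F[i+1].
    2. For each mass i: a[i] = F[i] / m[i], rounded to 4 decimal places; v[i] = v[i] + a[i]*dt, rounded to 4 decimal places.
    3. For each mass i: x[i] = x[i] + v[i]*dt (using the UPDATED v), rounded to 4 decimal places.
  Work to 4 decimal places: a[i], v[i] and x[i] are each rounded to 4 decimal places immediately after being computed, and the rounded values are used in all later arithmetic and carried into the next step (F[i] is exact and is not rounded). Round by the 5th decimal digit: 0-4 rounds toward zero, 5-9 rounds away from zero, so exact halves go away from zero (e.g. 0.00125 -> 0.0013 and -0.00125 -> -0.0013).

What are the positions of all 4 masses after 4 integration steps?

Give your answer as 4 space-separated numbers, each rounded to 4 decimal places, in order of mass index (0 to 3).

Step 0: x=[5.0000 9.0000 13.0000 17.0000] v=[0.0000 -2.0000 0.0000 0.0000]
Step 1: x=[5.0000 8.5000 13.0000 17.0000] v=[0.0000 -2.0000 0.0000 0.0000]
Step 2: x=[4.9375 8.1250 12.9375 17.0000] v=[-0.2500 -1.5000 -0.2500 0.0000]
Step 3: x=[4.7734 7.9531 12.7813 16.9922] v=[-0.6563 -0.6875 -0.6250 -0.0313]
Step 4: x=[4.5068 7.9873 12.5479 16.9580] v=[-1.0665 0.1368 -0.9337 -0.1368]

Answer: 4.5068 7.9873 12.5479 16.9580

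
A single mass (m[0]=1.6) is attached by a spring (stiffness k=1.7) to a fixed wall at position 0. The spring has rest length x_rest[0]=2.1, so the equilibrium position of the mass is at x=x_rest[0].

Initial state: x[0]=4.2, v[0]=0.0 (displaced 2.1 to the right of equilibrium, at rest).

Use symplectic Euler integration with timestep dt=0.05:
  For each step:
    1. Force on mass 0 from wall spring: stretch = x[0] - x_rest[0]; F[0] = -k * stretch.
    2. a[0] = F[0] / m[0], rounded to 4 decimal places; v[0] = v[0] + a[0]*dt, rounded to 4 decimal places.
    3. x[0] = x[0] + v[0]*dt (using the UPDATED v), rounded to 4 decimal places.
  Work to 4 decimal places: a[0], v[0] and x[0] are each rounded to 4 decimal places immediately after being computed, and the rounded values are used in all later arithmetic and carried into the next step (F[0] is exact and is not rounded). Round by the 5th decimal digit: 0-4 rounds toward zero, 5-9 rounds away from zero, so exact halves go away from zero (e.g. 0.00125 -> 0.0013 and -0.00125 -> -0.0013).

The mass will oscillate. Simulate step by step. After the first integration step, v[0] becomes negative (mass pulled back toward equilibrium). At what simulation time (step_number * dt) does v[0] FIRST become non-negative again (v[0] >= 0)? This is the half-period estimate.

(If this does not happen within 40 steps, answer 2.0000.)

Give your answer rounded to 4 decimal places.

Step 0: x=[4.2000] v=[0.0000]
Step 1: x=[4.1944] v=[-0.1116]
Step 2: x=[4.1833] v=[-0.2229]
Step 3: x=[4.1666] v=[-0.3336]
Step 4: x=[4.1444] v=[-0.4434]
Step 5: x=[4.1168] v=[-0.5520]
Step 6: x=[4.0838] v=[-0.6591]
Step 7: x=[4.0456] v=[-0.7645]
Step 8: x=[4.0022] v=[-0.8679]
Step 9: x=[3.9538] v=[-0.9690]
Step 10: x=[3.9004] v=[-1.0675]
Step 11: x=[3.8422] v=[-1.1631]
Step 12: x=[3.7794] v=[-1.2557]
Step 13: x=[3.7122] v=[-1.3449]
Step 14: x=[3.6407] v=[-1.4306]
Step 15: x=[3.5651] v=[-1.5125]
Step 16: x=[3.4856] v=[-1.5903]
Step 17: x=[3.4024] v=[-1.6639]
Step 18: x=[3.3157] v=[-1.7331]
Step 19: x=[3.2258] v=[-1.7977]
Step 20: x=[3.1329] v=[-1.8575]
Step 21: x=[3.0373] v=[-1.9124]
Step 22: x=[2.9392] v=[-1.9622]
Step 23: x=[2.8389] v=[-2.0068]
Step 24: x=[2.7366] v=[-2.0461]
Step 25: x=[2.6326] v=[-2.0799]
Step 26: x=[2.5272] v=[-2.1082]
Step 27: x=[2.4207] v=[-2.1309]
Step 28: x=[2.3133] v=[-2.1479]
Step 29: x=[2.2053] v=[-2.1592]
Step 30: x=[2.0971] v=[-2.1648]
Step 31: x=[1.9889] v=[-2.1646]
Step 32: x=[1.8810] v=[-2.1587]
Step 33: x=[1.7736] v=[-2.1471]
Step 34: x=[1.6671] v=[-2.1298]
Step 35: x=[1.5618] v=[-2.1068]
Step 36: x=[1.4579] v=[-2.0782]
Step 37: x=[1.3557] v=[-2.0441]
Step 38: x=[1.2555] v=[-2.0046]
Step 39: x=[1.1575] v=[-1.9597]
Step 40: x=[1.0620] v=[-1.9096]
v[0] did not become non-negative within 40 steps; using fallback time=2.0000

Answer: 2.0000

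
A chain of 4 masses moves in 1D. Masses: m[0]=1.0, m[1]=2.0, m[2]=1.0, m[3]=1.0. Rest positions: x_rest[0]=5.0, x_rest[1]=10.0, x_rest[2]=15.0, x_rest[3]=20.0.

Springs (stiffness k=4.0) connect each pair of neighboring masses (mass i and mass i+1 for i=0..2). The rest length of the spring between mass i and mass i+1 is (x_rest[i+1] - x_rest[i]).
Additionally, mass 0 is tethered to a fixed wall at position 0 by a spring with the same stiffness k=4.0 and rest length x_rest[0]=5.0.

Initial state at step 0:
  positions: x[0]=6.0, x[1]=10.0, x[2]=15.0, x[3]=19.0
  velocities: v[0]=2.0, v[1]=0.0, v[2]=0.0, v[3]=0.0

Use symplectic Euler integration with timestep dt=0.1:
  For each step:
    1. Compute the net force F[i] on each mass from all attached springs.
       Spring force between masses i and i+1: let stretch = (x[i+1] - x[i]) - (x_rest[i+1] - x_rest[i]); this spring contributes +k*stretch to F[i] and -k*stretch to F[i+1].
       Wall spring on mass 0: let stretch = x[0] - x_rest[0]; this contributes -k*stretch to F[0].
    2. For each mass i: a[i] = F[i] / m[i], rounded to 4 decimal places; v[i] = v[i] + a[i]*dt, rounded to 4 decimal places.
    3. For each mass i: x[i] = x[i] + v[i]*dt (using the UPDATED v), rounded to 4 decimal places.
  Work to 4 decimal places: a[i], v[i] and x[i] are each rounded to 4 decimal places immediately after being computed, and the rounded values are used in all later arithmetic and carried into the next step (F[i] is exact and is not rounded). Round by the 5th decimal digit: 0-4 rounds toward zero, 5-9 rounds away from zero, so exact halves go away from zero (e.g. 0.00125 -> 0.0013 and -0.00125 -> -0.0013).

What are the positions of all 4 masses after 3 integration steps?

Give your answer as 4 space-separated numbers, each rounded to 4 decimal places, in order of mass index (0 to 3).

Step 0: x=[6.0000 10.0000 15.0000 19.0000] v=[2.0000 0.0000 0.0000 0.0000]
Step 1: x=[6.1200 10.0200 14.9600 19.0400] v=[1.2000 0.2000 -0.4000 0.4000]
Step 2: x=[6.1512 10.0608 14.8856 19.1168] v=[0.3120 0.4080 -0.7440 0.7680]
Step 3: x=[6.0927 10.1199 14.7875 19.2244] v=[-0.5846 0.5910 -0.9814 1.0755]

Answer: 6.0927 10.1199 14.7875 19.2244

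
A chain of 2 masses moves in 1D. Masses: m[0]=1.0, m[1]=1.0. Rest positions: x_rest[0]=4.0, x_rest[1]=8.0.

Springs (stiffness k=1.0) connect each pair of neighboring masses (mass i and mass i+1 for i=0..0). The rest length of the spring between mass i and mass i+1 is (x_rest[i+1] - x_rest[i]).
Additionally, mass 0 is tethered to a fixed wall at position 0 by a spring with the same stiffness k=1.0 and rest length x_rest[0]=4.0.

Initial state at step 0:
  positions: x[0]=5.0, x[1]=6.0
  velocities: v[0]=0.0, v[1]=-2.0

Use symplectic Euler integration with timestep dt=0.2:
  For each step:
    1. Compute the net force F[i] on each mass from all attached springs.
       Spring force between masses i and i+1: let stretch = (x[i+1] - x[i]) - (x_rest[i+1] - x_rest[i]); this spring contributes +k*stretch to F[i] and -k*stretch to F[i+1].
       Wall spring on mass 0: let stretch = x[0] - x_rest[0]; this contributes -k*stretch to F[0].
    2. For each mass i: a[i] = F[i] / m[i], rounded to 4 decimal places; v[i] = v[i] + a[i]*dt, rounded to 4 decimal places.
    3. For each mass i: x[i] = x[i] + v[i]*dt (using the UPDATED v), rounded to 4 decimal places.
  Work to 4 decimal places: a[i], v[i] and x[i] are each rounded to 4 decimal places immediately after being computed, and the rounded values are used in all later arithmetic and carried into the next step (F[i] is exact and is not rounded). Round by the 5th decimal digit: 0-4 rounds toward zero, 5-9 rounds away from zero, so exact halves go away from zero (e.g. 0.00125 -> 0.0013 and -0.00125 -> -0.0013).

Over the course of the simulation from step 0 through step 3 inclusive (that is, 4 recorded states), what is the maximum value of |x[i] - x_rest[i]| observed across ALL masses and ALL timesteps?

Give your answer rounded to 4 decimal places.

Step 0: x=[5.0000 6.0000] v=[0.0000 -2.0000]
Step 1: x=[4.8400 5.7200] v=[-0.8000 -1.4000]
Step 2: x=[4.5216 5.5648] v=[-1.5920 -0.7760]
Step 3: x=[4.0641 5.5279] v=[-2.2877 -0.1846]
Max displacement = 2.4721

Answer: 2.4721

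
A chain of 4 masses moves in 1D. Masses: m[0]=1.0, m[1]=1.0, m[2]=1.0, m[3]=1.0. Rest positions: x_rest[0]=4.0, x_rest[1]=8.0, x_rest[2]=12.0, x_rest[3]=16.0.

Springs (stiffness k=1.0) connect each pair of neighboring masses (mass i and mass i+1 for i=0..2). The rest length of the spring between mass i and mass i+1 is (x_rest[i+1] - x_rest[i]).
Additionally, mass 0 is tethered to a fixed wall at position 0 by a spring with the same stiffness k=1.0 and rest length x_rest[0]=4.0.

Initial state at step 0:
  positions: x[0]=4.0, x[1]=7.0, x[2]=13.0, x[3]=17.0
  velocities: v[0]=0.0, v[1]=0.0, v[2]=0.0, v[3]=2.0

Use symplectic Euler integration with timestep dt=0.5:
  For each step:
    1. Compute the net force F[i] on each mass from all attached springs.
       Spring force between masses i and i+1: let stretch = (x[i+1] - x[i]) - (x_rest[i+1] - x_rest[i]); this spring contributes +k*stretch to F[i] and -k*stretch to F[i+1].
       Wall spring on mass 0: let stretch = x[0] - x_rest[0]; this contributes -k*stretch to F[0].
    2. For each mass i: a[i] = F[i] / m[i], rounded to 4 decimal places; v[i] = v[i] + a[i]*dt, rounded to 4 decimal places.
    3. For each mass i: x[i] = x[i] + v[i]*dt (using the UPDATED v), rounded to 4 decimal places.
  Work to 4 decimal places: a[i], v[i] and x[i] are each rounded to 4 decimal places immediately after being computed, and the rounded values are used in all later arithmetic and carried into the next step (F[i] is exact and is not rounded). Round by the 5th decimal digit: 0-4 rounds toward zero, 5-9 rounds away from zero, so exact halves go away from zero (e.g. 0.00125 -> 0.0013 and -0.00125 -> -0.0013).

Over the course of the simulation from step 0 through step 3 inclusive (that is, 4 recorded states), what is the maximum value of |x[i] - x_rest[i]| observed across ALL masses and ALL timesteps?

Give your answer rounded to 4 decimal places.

Step 0: x=[4.0000 7.0000 13.0000 17.0000] v=[0.0000 0.0000 0.0000 2.0000]
Step 1: x=[3.7500 7.7500 12.5000 18.0000] v=[-0.5000 1.5000 -1.0000 2.0000]
Step 2: x=[3.5625 8.6875 12.1875 18.6250] v=[-0.3750 1.8750 -0.6250 1.2500]
Step 3: x=[3.7657 9.2188 12.6094 18.6407] v=[0.4063 1.0625 0.8438 0.0313]
Max displacement = 2.6407

Answer: 2.6407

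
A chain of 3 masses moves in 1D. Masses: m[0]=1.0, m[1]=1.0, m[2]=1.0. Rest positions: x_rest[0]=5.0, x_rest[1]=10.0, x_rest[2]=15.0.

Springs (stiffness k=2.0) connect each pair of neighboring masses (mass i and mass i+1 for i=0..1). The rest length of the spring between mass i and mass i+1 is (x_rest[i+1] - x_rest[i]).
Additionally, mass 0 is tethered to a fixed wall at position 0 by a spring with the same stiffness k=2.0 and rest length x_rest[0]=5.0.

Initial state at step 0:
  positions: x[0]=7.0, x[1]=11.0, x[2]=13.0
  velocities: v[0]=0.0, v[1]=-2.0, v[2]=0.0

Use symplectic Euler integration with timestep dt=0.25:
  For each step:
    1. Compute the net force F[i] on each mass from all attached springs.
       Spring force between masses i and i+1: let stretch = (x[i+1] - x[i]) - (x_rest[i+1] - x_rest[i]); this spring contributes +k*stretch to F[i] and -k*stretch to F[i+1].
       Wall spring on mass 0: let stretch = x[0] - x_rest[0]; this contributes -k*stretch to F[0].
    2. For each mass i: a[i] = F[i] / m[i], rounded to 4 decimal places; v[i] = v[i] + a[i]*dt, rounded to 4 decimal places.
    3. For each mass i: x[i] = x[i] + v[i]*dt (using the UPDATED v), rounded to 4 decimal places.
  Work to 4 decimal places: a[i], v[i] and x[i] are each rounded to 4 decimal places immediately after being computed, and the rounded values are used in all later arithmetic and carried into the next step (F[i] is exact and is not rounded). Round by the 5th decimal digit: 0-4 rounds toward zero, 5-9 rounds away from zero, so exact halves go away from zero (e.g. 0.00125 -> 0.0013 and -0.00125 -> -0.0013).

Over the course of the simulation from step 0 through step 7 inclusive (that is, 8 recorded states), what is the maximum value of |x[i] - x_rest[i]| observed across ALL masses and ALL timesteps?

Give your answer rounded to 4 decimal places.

Answer: 3.1761

Derivation:
Step 0: x=[7.0000 11.0000 13.0000] v=[0.0000 -2.0000 0.0000]
Step 1: x=[6.6250 10.2500 13.3750] v=[-1.5000 -3.0000 1.5000]
Step 2: x=[5.8750 9.4375 13.9844] v=[-3.0000 -3.2500 2.4375]
Step 3: x=[4.8359 8.7481 14.6504] v=[-4.1563 -2.7578 2.6641]
Step 4: x=[3.6814 8.3074 15.2037] v=[-4.6182 -1.7628 2.2130]
Step 5: x=[2.6449 8.1505 15.5199] v=[-4.1459 -0.6277 1.2649]
Step 6: x=[1.9660 8.2266 15.5400] v=[-2.7156 0.3042 0.0802]
Step 7: x=[1.8239 8.4343 15.2709] v=[-0.5683 0.8306 -1.0765]
Max displacement = 3.1761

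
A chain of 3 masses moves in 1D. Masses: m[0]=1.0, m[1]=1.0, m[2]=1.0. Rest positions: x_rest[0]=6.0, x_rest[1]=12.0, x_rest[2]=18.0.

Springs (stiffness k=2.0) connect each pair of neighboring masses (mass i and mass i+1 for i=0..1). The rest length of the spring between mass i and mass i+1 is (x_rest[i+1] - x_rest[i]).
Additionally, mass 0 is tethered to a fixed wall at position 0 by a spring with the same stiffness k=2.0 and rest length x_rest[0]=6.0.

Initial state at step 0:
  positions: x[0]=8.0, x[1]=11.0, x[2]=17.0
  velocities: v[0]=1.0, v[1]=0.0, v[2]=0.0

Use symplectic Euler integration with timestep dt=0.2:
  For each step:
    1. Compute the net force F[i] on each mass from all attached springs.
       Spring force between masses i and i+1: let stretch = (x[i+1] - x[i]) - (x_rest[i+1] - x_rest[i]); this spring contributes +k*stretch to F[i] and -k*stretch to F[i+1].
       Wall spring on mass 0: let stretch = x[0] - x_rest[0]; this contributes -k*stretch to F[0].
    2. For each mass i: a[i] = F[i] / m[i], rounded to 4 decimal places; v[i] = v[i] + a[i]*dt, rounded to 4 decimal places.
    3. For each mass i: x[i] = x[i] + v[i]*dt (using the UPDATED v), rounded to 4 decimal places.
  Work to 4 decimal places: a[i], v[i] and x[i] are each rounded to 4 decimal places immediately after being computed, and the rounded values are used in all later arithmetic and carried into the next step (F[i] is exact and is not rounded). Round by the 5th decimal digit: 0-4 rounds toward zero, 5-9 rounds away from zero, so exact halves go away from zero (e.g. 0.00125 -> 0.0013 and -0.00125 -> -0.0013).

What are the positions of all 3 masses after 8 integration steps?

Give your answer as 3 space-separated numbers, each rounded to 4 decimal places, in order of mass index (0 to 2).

Answer: 4.4084 12.0800 18.8052

Derivation:
Step 0: x=[8.0000 11.0000 17.0000] v=[1.0000 0.0000 0.0000]
Step 1: x=[7.8000 11.2400 17.0000] v=[-1.0000 1.2000 0.0000]
Step 2: x=[7.2512 11.6656 17.0192] v=[-2.7440 2.1280 0.0960]
Step 3: x=[6.4755 12.1663 17.0901] v=[-3.8787 2.5037 0.3546]
Step 4: x=[5.6370 12.6057 17.2471] v=[-4.1926 2.1969 0.7851]
Step 5: x=[4.9050 12.8589 17.5128] v=[-3.6599 1.2660 1.3285]
Step 6: x=[4.4169 12.8481 17.8862] v=[-2.4403 -0.0540 1.8669]
Step 7: x=[4.2500 12.5659 18.3365] v=[-0.8346 -1.4112 2.2517]
Step 8: x=[4.4084 12.0800 18.8052] v=[0.7918 -2.4293 2.3435]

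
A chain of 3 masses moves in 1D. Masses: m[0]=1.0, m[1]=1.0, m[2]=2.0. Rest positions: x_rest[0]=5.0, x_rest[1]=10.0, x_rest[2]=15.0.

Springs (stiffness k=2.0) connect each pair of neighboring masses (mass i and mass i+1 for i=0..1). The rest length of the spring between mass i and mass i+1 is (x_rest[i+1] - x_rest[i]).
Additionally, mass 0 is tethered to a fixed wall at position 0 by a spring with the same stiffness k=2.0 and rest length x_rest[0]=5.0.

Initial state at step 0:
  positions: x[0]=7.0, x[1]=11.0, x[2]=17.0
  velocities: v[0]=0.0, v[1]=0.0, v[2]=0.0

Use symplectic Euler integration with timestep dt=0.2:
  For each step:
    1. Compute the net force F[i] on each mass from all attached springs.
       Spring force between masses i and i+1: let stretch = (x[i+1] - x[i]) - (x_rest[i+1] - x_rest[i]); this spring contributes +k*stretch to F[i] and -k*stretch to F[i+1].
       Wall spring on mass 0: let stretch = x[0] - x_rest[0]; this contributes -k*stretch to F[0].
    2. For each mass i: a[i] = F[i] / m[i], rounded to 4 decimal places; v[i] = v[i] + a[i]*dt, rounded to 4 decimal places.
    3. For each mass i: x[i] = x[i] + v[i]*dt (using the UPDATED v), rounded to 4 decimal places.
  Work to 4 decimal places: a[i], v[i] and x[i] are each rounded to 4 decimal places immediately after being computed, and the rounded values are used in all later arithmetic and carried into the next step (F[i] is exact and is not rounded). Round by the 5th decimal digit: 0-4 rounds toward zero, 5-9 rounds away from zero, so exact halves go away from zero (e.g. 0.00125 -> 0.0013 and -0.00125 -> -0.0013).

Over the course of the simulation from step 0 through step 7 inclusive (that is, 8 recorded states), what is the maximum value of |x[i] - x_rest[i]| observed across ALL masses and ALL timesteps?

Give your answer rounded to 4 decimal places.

Step 0: x=[7.0000 11.0000 17.0000] v=[0.0000 0.0000 0.0000]
Step 1: x=[6.7600 11.1600 16.9600] v=[-1.2000 0.8000 -0.2000]
Step 2: x=[6.3312 11.4320 16.8880] v=[-2.1440 1.3600 -0.3600]
Step 3: x=[5.8040 11.7324 16.7978] v=[-2.6362 1.5021 -0.4512]
Step 4: x=[5.2867 11.9638 16.7049] v=[-2.5864 1.1569 -0.4643]
Step 5: x=[4.8807 12.0403 16.6224] v=[-2.0302 0.3825 -0.4125]
Step 6: x=[4.6570 11.9106 16.5566] v=[-1.1186 -0.6485 -0.3289]
Step 7: x=[4.6410 11.5723 16.5050] v=[-0.0800 -1.6915 -0.2581]
Max displacement = 2.0403

Answer: 2.0403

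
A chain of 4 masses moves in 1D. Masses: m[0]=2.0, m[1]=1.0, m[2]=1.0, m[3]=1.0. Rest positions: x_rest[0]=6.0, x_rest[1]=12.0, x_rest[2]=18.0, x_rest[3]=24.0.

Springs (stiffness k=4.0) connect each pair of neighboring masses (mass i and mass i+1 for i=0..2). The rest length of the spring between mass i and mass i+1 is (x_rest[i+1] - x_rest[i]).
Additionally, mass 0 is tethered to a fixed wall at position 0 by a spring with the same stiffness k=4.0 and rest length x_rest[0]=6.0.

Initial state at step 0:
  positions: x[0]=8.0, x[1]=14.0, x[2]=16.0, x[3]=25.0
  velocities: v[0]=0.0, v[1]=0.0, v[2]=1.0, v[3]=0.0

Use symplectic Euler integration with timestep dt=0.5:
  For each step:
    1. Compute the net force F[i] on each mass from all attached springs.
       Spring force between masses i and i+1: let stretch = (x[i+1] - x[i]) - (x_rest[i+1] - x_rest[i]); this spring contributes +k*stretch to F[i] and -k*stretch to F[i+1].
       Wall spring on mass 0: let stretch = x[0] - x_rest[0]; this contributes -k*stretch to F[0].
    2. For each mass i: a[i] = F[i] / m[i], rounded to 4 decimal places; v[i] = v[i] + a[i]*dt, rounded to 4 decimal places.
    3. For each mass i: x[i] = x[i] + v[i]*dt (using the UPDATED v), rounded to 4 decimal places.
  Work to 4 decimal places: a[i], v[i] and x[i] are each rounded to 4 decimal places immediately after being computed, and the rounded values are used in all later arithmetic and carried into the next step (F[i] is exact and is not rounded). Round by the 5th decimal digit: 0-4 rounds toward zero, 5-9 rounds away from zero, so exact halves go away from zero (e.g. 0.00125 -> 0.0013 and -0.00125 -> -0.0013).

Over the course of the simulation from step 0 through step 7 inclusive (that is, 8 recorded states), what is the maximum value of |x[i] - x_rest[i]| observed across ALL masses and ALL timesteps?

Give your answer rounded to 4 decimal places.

Step 0: x=[8.0000 14.0000 16.0000 25.0000] v=[0.0000 0.0000 1.0000 0.0000]
Step 1: x=[7.0000 10.0000 23.5000 22.0000] v=[-2.0000 -8.0000 15.0000 -6.0000]
Step 2: x=[4.0000 16.5000 16.0000 26.5000] v=[-6.0000 13.0000 -15.0000 9.0000]
Step 3: x=[5.2500 10.0000 19.5000 26.5000] v=[2.5000 -13.0000 7.0000 0.0000]
Step 4: x=[6.2500 8.2500 20.5000 25.5000] v=[2.0000 -3.5000 2.0000 -2.0000]
Step 5: x=[5.1250 16.7500 14.2500 25.5000] v=[-2.2500 17.0000 -12.5000 0.0000]
Step 6: x=[7.2500 11.1250 21.7500 20.2500] v=[4.2500 -11.2500 15.0000 -10.5000]
Step 7: x=[7.6875 12.2500 17.1250 22.5000] v=[0.8750 2.2500 -9.2500 4.5000]
Max displacement = 5.5000

Answer: 5.5000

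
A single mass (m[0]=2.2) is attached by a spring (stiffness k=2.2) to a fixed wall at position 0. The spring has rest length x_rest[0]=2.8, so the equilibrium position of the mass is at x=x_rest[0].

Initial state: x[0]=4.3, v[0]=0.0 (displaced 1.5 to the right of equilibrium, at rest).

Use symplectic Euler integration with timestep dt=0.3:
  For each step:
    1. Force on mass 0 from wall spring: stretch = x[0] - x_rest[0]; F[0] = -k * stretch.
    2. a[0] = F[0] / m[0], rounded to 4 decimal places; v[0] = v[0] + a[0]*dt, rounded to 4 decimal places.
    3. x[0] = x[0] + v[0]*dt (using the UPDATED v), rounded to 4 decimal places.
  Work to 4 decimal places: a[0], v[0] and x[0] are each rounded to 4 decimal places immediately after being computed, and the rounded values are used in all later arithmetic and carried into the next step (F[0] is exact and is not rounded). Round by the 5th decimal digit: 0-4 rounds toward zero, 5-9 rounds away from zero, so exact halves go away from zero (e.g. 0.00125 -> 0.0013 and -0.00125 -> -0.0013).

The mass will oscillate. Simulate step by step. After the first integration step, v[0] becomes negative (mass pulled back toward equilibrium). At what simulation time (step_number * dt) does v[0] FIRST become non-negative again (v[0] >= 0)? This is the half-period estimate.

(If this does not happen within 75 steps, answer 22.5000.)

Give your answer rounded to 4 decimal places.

Answer: 3.3000

Derivation:
Step 0: x=[4.3000] v=[0.0000]
Step 1: x=[4.1650] v=[-0.4500]
Step 2: x=[3.9072] v=[-0.8595]
Step 3: x=[3.5497] v=[-1.1917]
Step 4: x=[3.1247] v=[-1.4166]
Step 5: x=[2.6705] v=[-1.5140]
Step 6: x=[2.2279] v=[-1.4752]
Step 7: x=[1.8368] v=[-1.3036]
Step 8: x=[1.5324] v=[-1.0146]
Step 9: x=[1.3421] v=[-0.6343]
Step 10: x=[1.2830] v=[-0.1969]
Step 11: x=[1.3605] v=[0.2582]
First v>=0 after going negative at step 11, time=3.3000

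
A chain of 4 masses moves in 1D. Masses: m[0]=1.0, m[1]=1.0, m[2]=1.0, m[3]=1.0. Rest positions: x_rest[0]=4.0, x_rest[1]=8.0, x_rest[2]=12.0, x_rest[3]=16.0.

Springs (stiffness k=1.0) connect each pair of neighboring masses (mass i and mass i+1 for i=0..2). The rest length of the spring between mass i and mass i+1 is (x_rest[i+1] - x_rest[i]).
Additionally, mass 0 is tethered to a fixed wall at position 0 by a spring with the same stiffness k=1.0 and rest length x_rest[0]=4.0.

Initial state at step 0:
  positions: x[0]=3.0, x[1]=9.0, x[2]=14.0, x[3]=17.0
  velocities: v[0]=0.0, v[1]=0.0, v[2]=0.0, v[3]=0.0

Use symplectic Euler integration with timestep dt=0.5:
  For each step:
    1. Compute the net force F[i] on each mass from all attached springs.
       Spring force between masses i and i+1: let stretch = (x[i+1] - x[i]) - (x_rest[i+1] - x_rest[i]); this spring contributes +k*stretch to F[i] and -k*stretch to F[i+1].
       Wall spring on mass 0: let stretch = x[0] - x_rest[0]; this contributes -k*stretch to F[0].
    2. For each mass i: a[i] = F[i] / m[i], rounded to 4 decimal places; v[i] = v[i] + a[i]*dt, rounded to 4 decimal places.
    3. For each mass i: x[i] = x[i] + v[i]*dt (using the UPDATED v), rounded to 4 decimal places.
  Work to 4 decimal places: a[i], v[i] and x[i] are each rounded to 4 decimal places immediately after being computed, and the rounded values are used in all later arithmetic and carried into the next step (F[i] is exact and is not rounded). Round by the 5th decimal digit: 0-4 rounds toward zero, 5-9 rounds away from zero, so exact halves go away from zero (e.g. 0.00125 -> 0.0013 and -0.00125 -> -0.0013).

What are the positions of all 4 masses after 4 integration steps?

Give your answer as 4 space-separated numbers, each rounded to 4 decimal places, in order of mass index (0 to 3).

Step 0: x=[3.0000 9.0000 14.0000 17.0000] v=[0.0000 0.0000 0.0000 0.0000]
Step 1: x=[3.7500 8.7500 13.5000 17.2500] v=[1.5000 -0.5000 -1.0000 0.5000]
Step 2: x=[4.8125 8.4375 12.7500 17.5625] v=[2.1250 -0.6250 -1.5000 0.6250]
Step 3: x=[5.5782 8.2969 12.1250 17.6719] v=[1.5313 -0.2813 -1.2500 0.2188]
Step 4: x=[5.6290 8.4336 11.9297 17.3946] v=[0.1016 0.2734 -0.3906 -0.5547]

Answer: 5.6290 8.4336 11.9297 17.3946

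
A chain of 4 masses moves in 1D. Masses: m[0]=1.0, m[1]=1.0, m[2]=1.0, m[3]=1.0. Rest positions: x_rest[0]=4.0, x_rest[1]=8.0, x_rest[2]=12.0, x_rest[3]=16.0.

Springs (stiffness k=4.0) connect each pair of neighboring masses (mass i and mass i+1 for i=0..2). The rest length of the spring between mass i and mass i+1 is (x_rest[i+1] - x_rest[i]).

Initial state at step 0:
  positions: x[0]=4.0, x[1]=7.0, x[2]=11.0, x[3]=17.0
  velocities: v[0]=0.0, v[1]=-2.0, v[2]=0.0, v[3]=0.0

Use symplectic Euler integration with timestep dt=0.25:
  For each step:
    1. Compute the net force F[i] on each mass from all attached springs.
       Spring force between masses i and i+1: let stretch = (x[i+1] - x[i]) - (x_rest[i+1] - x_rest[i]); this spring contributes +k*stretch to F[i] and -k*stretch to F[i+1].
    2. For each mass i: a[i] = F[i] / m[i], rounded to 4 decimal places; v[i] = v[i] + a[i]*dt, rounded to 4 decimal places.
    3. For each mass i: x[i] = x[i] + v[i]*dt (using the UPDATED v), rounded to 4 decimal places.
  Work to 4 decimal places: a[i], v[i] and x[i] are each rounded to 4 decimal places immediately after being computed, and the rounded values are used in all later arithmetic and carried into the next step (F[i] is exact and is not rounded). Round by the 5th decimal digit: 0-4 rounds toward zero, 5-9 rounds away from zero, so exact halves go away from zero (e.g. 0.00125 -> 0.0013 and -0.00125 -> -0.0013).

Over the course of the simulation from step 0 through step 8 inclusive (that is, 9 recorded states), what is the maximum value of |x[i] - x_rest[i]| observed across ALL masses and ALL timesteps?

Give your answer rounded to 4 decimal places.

Step 0: x=[4.0000 7.0000 11.0000 17.0000] v=[0.0000 -2.0000 0.0000 0.0000]
Step 1: x=[3.7500 6.7500 11.5000 16.5000] v=[-1.0000 -1.0000 2.0000 -2.0000]
Step 2: x=[3.2500 6.9375 12.0625 15.7500] v=[-2.0000 0.7500 2.2500 -3.0000]
Step 3: x=[2.6719 7.4844 12.2656 15.0781] v=[-2.3125 2.1875 0.8125 -2.6875]
Step 4: x=[2.2969 8.0235 11.9766 14.7031] v=[-1.5000 2.1562 -1.1562 -1.5000]
Step 5: x=[2.3536 8.1192 11.3809 14.6465] v=[0.2266 0.3827 -2.3828 -0.2265]
Step 6: x=[2.8517 7.5889 10.7862 14.7735] v=[1.9922 -2.1212 -2.3789 0.5079]
Step 7: x=[3.5341 6.6736 10.3890 14.9037] v=[2.7294 -3.6611 -1.5889 0.5206]
Step 8: x=[4.0013 5.9023 10.1916 14.9052] v=[1.8689 -3.0852 -0.7896 0.0059]
Max displacement = 2.0977

Answer: 2.0977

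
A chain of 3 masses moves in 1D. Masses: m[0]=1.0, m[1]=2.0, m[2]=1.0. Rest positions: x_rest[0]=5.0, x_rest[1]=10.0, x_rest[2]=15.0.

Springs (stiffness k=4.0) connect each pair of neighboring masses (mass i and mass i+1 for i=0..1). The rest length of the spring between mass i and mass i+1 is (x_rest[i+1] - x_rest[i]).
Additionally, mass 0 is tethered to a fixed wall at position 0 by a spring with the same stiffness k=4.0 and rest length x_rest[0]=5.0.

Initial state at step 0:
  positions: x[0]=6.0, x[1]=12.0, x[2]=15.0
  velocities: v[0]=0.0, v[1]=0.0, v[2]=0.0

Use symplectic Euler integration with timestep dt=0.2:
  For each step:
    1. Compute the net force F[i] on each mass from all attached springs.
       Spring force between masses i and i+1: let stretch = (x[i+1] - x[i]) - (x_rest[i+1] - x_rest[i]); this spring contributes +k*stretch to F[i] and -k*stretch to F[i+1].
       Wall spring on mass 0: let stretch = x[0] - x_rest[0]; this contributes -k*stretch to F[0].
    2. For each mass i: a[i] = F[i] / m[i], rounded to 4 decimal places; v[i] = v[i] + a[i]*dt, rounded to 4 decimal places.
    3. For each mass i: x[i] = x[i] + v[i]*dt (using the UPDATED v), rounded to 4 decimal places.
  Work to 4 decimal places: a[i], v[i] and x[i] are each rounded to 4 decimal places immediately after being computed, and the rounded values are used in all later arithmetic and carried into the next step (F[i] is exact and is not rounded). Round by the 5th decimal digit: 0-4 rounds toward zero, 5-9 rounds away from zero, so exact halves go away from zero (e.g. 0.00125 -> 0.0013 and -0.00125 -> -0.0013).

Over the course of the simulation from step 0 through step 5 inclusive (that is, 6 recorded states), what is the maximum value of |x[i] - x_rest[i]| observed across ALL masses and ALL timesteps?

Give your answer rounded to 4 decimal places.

Step 0: x=[6.0000 12.0000 15.0000] v=[0.0000 0.0000 0.0000]
Step 1: x=[6.0000 11.7600 15.3200] v=[0.0000 -1.2000 1.6000]
Step 2: x=[5.9616 11.3440 15.8704] v=[-0.1920 -2.0800 2.7520]
Step 3: x=[5.8305 10.8595 16.4966] v=[-0.6554 -2.4224 3.1309]
Step 4: x=[5.5712 10.4237 17.0208] v=[-1.2966 -2.1792 2.6212]
Step 5: x=[5.1969 10.1274 17.2895] v=[-1.8716 -1.4814 1.3435]
Max displacement = 2.2895

Answer: 2.2895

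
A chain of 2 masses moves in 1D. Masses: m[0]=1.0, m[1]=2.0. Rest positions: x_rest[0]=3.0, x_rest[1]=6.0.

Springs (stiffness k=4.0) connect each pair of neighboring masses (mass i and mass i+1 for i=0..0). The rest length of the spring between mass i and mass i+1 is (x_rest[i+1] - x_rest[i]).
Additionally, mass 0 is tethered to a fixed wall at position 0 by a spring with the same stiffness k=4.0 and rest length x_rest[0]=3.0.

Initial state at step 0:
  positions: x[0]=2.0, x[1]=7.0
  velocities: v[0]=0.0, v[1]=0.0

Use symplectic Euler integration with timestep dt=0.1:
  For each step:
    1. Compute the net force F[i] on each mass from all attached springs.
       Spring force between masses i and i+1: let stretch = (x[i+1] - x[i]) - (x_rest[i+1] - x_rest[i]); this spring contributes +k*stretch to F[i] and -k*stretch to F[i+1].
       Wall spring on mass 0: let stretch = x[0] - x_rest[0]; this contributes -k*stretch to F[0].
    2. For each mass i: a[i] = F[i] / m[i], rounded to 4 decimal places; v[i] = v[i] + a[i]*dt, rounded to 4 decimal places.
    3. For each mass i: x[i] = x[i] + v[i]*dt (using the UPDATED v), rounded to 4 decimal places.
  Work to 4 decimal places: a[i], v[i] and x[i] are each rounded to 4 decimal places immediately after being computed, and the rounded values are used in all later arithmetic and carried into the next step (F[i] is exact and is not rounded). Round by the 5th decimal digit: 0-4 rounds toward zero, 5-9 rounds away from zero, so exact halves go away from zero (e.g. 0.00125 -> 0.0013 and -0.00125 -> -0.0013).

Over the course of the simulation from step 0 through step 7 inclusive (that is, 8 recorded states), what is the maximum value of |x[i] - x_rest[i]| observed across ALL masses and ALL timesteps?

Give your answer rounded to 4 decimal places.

Step 0: x=[2.0000 7.0000] v=[0.0000 0.0000]
Step 1: x=[2.1200 6.9600] v=[1.2000 -0.4000]
Step 2: x=[2.3488 6.8832] v=[2.2880 -0.7680]
Step 3: x=[2.6650 6.7757] v=[3.1622 -1.0749]
Step 4: x=[3.0391 6.6460] v=[3.7405 -1.2970]
Step 5: x=[3.4359 6.5042] v=[3.9676 -1.4184]
Step 6: x=[3.8180 6.3610] v=[3.8206 -1.4321]
Step 7: x=[4.1491 6.2269] v=[3.3106 -1.3407]
Max displacement = 1.1491

Answer: 1.1491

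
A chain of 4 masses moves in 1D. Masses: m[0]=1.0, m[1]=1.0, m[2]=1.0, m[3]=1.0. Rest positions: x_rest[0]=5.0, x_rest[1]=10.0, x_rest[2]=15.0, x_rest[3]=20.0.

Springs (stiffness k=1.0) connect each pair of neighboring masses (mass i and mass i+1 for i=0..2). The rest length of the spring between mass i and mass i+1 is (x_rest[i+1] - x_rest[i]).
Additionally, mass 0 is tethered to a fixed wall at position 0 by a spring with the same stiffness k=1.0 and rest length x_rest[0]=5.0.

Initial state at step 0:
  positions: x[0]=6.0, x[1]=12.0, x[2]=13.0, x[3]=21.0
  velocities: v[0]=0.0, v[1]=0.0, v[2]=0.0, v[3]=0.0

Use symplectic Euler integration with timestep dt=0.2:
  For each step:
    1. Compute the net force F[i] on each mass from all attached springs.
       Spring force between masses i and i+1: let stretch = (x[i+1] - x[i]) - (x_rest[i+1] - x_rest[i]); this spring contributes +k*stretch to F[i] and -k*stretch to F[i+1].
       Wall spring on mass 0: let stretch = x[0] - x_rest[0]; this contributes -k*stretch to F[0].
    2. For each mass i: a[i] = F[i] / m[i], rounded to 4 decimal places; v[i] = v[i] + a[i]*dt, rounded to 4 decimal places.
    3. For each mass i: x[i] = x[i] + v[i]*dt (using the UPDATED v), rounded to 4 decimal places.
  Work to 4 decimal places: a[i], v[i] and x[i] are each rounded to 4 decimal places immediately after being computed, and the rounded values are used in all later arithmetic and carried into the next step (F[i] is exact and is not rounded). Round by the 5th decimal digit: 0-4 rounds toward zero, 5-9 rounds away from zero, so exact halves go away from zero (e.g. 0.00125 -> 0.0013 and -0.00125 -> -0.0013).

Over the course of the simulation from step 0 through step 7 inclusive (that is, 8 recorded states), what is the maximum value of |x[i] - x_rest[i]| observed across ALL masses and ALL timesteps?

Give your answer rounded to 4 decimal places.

Step 0: x=[6.0000 12.0000 13.0000 21.0000] v=[0.0000 0.0000 0.0000 0.0000]
Step 1: x=[6.0000 11.8000 13.2800 20.8800] v=[0.0000 -1.0000 1.4000 -0.6000]
Step 2: x=[5.9920 11.4272 13.8048 20.6560] v=[-0.0400 -1.8640 2.6240 -1.1200]
Step 3: x=[5.9617 10.9321 14.5085 20.3580] v=[-0.1514 -2.4755 3.5187 -1.4902]
Step 4: x=[5.8918 10.3812 15.3032 20.0260] v=[-0.3497 -2.7543 3.9733 -1.6601]
Step 5: x=[5.7658 9.8476 16.0899 19.7051] v=[-0.6302 -2.6678 3.9335 -1.6047]
Step 6: x=[5.5724 9.4005 16.7715 19.4396] v=[-0.9670 -2.2357 3.4081 -1.3277]
Step 7: x=[5.3092 9.0951 17.2650 19.2673] v=[-1.3159 -1.5271 2.4675 -0.8613]
Max displacement = 2.2650

Answer: 2.2650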